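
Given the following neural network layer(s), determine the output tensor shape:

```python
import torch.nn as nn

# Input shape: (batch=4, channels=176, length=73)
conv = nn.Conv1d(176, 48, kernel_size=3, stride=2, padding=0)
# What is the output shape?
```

Input: (4, 176, 73) -> Output: (4, 48, 36)

Answer: (4, 48, 36)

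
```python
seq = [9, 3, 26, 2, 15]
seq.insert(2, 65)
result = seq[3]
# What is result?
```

Trace:
`seq = [9, 3, 26, 2, 15]` → seq = [9, 3, 26, 2, 15]
`seq.insert(2, 65)` → seq = [9, 3, 65, 26, 2, 15]
`result = seq[3]` → result = 26
So result = 26

Answer: 26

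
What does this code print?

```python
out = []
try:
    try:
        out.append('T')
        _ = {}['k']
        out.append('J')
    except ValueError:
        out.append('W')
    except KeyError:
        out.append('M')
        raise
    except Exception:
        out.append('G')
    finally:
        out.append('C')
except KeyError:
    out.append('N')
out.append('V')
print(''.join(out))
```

Execution trace: 'T' (inner try body) → 'M' (inner except KeyError) → 'C' (inner finally) → 'N' (outer except KeyError) → 'V' (after the try/except). Output: TMCNV

Answer: TMCNV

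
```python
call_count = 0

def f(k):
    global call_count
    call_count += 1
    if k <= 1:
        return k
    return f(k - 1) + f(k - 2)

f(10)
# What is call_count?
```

Calls(k) = 1 + Calls(k-1) + Calls(k-2); Calls(0)=Calls(1)=1. For k=10 this gives 177.

Answer: 177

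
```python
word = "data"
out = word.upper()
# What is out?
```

Trace:
`word = "data"` → word = 'data'
`out = word.upper()` → out = 'DATA'
So out = 'DATA'

Answer: 'DATA'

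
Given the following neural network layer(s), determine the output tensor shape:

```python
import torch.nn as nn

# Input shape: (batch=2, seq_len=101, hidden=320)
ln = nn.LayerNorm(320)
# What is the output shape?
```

Input: (2, 101, 320) -> Output: (2, 101, 320)

Answer: (2, 101, 320)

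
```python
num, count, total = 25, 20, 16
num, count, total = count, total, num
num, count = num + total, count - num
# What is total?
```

Trace:
`num, count, total = 25, 20, 16` → num = 25; count = 20; total = 16
`num, count, total = count, total, num` → num = 20; count = 16; total = 25
`num, count = num + total, count - num` → num = 45; count = -4
So total = 25

Answer: 25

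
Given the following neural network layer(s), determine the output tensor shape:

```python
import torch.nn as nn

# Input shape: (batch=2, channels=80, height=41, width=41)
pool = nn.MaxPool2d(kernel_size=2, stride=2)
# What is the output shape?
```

Input: (2, 80, 41, 41) -> Output: (2, 80, 20, 20)

Answer: (2, 80, 20, 20)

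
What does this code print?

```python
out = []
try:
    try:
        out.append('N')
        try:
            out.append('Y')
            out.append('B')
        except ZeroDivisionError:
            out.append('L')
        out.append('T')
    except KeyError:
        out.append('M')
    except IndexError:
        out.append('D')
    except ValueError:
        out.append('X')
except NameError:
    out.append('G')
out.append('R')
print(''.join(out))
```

Execution trace: 'N' (try body) → 'Y' (inner try body) → 'B' (inner try body, no exception) → 'T' (try body, no exception) → 'R' (after the try/except). Output: NYBTR

Answer: NYBTR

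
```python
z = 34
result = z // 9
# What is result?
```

Trace:
`z = 34` → z = 34
`result = z // 9` → result = 3
So result = 3

Answer: 3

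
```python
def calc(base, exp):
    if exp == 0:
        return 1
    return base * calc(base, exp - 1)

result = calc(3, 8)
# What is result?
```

calc(3, 8) = 3 * 3 * 3 * 3 * 3 * 3 * 3 * 3 = 6561

Answer: 6561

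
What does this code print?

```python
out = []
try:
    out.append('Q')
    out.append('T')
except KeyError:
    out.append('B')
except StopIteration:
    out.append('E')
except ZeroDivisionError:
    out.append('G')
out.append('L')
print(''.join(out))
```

Execution trace: 'Q' (try body) → 'T' (try body, no exception) → 'L' (after the try/except). Output: QTL

Answer: QTL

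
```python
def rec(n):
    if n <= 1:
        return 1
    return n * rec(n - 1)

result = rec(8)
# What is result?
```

rec(8) = 8 * 7 * 6 * 5 * 4 * 3 * 2 * 1 = 40320

Answer: 40320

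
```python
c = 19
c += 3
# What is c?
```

Trace:
`c = 19` → c = 19
`c += 3` → c = 22
So c = 22

Answer: 22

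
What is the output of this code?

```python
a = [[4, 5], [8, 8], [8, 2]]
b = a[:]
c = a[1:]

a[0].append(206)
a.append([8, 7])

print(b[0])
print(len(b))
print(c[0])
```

Key concept: slice with nested mutation.
Step by step:
`a = [[4, 5], [8, 8], [8, 2]]` → a = [[4, 5], [8, 8], [8, 2]]
`b = a[:]` → b = [[4, 5], [8, 8], [8, 2]]
`c = a[1:]` → c = [[8, 8], [8, 2]]
`a[0].append(206)` → a = [[4, 5, 206], [8, 8], [8, 2]]; b = [[4, 5, 206], [8, 8], [8, 2]]
`a.append([8, 7])` → a = [[4, 5, 206], [8, 8], [8, 2], [8, 7]]
`print(b[0])` → prints [4, 5, 206]
`print(len(b))` → prints 3
`print(c[0])` → prints [8, 8]

Answer:
[4, 5, 206]
3
[8, 8]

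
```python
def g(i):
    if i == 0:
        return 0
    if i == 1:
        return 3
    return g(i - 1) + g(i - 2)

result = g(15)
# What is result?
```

Build up from base cases: g(0)=0, g(1)=3, g(2)=3, g(3)=6, g(4)=9, g(5)=15, g(6)=24, ..., g(15)=1830

Answer: 1830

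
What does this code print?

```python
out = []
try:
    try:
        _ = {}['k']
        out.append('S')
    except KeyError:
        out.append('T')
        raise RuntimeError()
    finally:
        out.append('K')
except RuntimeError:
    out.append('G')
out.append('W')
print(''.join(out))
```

Execution trace: 'T' (inner except KeyError) → 'K' (inner finally) → 'G' (outer except RuntimeError) → 'W' (after the try/except). Output: TKGW

Answer: TKGW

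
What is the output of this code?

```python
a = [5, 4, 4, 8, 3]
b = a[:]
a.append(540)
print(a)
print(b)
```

Key concept: slice [:] creates copy.
Step by step:
`a = [5, 4, 4, 8, 3]` → a = [5, 4, 4, 8, 3]
`b = a[:]` → b = [5, 4, 4, 8, 3]
`a.append(540)` → a = [5, 4, 4, 8, 3, 540]
`print(a)` → prints [5, 4, 4, 8, 3, 540]
`print(b)` → prints [5, 4, 4, 8, 3]

Answer:
[5, 4, 4, 8, 3, 540]
[5, 4, 4, 8, 3]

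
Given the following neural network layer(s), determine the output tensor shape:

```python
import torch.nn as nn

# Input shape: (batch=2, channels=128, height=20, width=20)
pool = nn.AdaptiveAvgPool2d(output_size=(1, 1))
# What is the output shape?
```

Input: (2, 128, 20, 20) -> Output: (2, 128, 1, 1)

Answer: (2, 128, 1, 1)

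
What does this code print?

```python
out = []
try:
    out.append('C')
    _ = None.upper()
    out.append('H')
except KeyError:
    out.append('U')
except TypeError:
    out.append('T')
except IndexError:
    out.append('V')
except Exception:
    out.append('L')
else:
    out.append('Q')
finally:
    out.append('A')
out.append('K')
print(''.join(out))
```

Execution trace: 'C' (try body) → 'L' (except Exception) → 'A' (finally) → 'K' (after the try/except). Output: CLAK

Answer: CLAK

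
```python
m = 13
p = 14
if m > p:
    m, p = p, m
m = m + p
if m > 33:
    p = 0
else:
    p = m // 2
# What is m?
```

Trace:
`m = 13` → m = 13
`p = 14` → p = 14
`if m > p: ...` → m > p is False → no variable changes
`m = m + p` → m = 27
`if m > 33: ...` → m > 33 is False, take else branch → p = 13
So m = 27

Answer: 27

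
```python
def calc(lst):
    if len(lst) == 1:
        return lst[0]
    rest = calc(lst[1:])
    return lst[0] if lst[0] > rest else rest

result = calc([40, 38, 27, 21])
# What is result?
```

Recursive max over [40, 38, 27, 21] = 40

Answer: 40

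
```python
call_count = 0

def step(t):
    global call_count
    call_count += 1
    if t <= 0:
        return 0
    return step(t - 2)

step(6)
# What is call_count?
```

Linear recursion stepping by 2: 4 calls from t=6 down to ≤0.

Answer: 4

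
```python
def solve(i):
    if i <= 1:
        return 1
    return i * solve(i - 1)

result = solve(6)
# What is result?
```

solve(6) = 6 * 5 * 4 * 3 * 2 * 1 = 720

Answer: 720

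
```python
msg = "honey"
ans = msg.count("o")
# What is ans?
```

Trace:
`msg = "honey"` → msg = 'honey'
`ans = msg.count("o")` → ans = 1
So ans = 1

Answer: 1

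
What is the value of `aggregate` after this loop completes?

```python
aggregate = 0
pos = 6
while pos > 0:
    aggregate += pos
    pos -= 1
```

Sum 6 down to 1
`aggregate` takes the values: 0 → 6 → 11 → 15 → 18 → 20 → 21

Answer: 21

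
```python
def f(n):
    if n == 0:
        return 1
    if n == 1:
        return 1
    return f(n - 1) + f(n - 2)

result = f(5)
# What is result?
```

Build up from base cases: f(0)=1, f(1)=1, f(2)=2, f(3)=3, f(4)=5, f(5)=8

Answer: 8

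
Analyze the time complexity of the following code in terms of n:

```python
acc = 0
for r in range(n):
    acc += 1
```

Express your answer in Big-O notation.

Each loop level contributes: n. Multiplying the contributions gives O(n).

Answer: O(n)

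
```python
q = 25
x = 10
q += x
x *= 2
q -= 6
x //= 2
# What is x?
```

Trace:
`q = 25` → q = 25
`x = 10` → x = 10
`q += x` → q = 35
`x *= 2` → x = 20
`q -= 6` → q = 29
`x //= 2` → x = 10
So x = 10

Answer: 10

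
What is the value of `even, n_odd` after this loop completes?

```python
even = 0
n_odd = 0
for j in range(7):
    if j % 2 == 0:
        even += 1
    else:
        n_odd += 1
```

Count evens and odds in range(7)
`even, n_odd` takes the values: (0, 0) → (1, 0) → (1, 1) → (2, 1) → (2, 2) → (3, 2) → (3, 3) → (4, 3)

Answer: 4, 3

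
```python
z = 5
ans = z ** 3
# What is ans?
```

Trace:
`z = 5` → z = 5
`ans = z ** 3` → ans = 125
So ans = 125

Answer: 125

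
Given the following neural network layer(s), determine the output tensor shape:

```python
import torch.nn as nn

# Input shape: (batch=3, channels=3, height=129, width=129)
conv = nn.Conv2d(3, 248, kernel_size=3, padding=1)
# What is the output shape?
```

Input: (3, 3, 129, 129) -> Output: (3, 248, 129, 129)

Answer: (3, 248, 129, 129)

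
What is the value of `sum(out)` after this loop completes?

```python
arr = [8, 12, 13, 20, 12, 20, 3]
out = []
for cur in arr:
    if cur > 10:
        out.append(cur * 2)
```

Sum of doubled values > 10
`out` takes the values: [] → [24] → [24, 26] → [24, 26, 40] → [24, 26, 40, 24] → [24, 26, 40, 24, 40]
So `sum(out)` = 154

Answer: 154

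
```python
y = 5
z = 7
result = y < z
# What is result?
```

Trace:
`y = 5` → y = 5
`z = 7` → z = 7
`result = y < z` → result = True
So result = True

Answer: True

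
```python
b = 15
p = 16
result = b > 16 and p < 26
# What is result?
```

Trace:
`b = 15` → b = 15
`p = 16` → p = 16
`result = b > 16 and p < 26` → result = False
So result = False

Answer: False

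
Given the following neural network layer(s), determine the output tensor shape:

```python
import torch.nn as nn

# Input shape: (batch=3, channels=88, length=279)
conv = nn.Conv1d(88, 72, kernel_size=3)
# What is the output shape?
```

Input: (3, 88, 279) -> Output: (3, 72, 277)

Answer: (3, 72, 277)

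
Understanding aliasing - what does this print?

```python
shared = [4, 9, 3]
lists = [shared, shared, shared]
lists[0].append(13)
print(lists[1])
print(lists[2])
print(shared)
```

Key concept: list of same reference.
Step by step:
`shared = [4, 9, 3]` → shared = [4, 9, 3]
`lists = [shared, shared, shared]` → lists = [[4, 9, 3], [4, 9, 3], [4, 9, 3]]
`lists[0].append(13)` → shared = [4, 9, 3, 13]; lists = [[4, 9, 3, 13], [4, 9, 3, 13], [4, 9, 3, 13]]
`print(lists[1])` → prints [4, 9, 3, 13]
`print(lists[2])` → prints [4, 9, 3, 13]
`print(shared)` → prints [4, 9, 3, 13]

Answer:
[4, 9, 3, 13]
[4, 9, 3, 13]
[4, 9, 3, 13]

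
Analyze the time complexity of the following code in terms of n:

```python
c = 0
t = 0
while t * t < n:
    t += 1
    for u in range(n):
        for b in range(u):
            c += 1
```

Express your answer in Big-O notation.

Each loop level contributes: √n × n × n. Multiplying the contributions gives O(n^2√n).

Answer: O(n^2√n)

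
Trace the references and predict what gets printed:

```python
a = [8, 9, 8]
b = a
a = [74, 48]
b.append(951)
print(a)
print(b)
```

Key concept: rebinding vs mutation: a is rebound to a new list, b still points at the original.
Step by step:
`a = [8, 9, 8]` → a = [8, 9, 8]
`b = a` → b = [8, 9, 8] (same object as a)
`a = [74, 48]` → a = [74, 48]
`b.append(951)` → b = [8, 9, 8, 951]
`print(a)` → prints [74, 48]
`print(b)` → prints [8, 9, 8, 951]

Answer:
[74, 48]
[8, 9, 8, 951]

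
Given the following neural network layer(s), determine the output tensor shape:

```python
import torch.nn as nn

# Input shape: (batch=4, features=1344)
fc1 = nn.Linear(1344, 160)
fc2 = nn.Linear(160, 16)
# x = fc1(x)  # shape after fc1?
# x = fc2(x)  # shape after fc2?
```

Input: (4, 1344) -> after fc1: (4, 160) -> Output: (4, 16)

Answer: (4, 16)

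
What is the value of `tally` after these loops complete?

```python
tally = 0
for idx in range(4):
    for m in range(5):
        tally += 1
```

4 * 5 = 20
`tally` takes the values: 0 → 1 → 2 → 3 → 4 → 5 → 6 → 7 → 8 → 9 → 10 → 11 → 12 → 13 → 14 → 15 → 16 → 17 → 18 → 19 → 20

Answer: 20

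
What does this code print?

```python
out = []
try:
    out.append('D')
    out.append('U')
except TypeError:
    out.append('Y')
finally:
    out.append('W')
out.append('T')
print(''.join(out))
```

Execution trace: 'D' (try body) → 'U' (try body, no exception) → 'W' (finally) → 'T' (after the try/except). Output: DUWT

Answer: DUWT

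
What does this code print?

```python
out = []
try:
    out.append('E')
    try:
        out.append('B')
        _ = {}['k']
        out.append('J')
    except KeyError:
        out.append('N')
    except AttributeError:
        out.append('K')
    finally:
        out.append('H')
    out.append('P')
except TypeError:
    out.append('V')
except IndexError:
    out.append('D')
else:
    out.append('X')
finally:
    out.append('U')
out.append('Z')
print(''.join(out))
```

Execution trace: 'E' (try body) → 'B' (inner try body) → 'N' (inner except KeyError) → 'H' (inner finally) → 'P' (try body, no exception) → 'X' (else) → 'U' (finally) → 'Z' (after the try/except). Output: EBNHPXUZ

Answer: EBNHPXUZ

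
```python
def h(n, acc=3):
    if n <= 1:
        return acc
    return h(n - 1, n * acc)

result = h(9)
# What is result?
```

Accumulator trace (n, acc): (9, 3) -> (8, 27) -> (7, 216) -> (6, 1512) -> (5, 9072) -> (4, 45360) -> (3, 181440) -> (2, 544320) -> (1, 1088640) -> return 1088640

Answer: 1088640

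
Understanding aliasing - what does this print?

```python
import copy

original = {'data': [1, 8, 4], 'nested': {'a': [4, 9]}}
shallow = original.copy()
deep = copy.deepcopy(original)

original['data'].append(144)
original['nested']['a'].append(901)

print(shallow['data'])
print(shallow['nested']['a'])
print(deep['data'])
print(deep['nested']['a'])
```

Key concept: comparing shallow vs deep copy.
Step by step:
`original = {'data': [1, 8, 4], 'nested': {'a': [4, 9]}}` → original = {'data': [1, 8, 4], 'nested': {'a': [4, 9]}}
`shallow = original.copy()` → shallow = {'data': [1, 8, 4], 'nested': {'a': [4, 9]}}
`deep = copy.deepcopy(original)` → deep = {'data': [1, 8, 4], 'nested': {'a': [4, 9]}}
`original['data'].append(144)` → original = {'data': [1, 8, 4, 144], 'nested': {'a': [4, 9]}}; shallow = {'data': [1, 8, 4, 144], 'nested': {'a': [4, 9]}}
`original['nested']['a'].append(901)` → original = {'data': [1, 8, 4, 144], 'nested': {'a': [4, 9, 901]}}; shallow = {'data': [1, 8, 4, 144], 'nested': {'a': [4, 9, 901]}}
`print(shallow['data'])` → prints [1, 8, 4, 144]
`print(shallow['nested']['a'])` → prints [4, 9, 901]
`print(deep['data'])` → prints [1, 8, 4]
`print(deep['nested']['a'])` → prints [4, 9]

Answer:
[1, 8, 4, 144]
[4, 9, 901]
[1, 8, 4]
[4, 9]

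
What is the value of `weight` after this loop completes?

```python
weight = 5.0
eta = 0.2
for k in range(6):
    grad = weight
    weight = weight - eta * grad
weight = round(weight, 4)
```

Gradient descent: w = 5.0 * (1 - 0.2)^6
`weight` takes the values: 5.0 → 4.0 → 3.2 → 2.56 → 2.048 → 1.6384 → 1.31072 → 1.3107

Answer: 1.3107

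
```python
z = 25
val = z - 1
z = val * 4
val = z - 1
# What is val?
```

Trace:
`z = 25` → z = 25
`val = z - 1` → val = 24
`z = val * 4` → z = 96
`val = z - 1` → val = 95
So val = 95

Answer: 95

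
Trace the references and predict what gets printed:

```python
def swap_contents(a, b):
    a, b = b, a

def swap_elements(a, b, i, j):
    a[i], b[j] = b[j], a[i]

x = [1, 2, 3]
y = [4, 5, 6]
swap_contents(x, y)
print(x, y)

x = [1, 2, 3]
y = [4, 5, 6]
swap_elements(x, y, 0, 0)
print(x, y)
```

Key concept: parameter rebinding vs mutation.
Step by step:
`x = [1, 2, 3]` → x = [1, 2, 3]
`y = [4, 5, 6]` → y = [4, 5, 6]
`swap_contents(x, y)` → no visible change to tracked variables
`print(x, y)` → prints [1, 2, 3] [4, 5, 6]
`x = [1, 2, 3]` → x = [1, 2, 3]
`y = [4, 5, 6]` → y = [4, 5, 6]
`swap_elements(x, y, 0, 0)` → x = [4, 2, 3]; y = [1, 5, 6]
`print(x, y)` → prints [4, 2, 3] [1, 5, 6]

Answer:
[1, 2, 3] [4, 5, 6]
[4, 2, 3] [1, 5, 6]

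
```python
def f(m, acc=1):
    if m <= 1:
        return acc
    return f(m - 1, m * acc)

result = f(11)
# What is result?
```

Accumulator trace (n, acc): (11, 1) -> (10, 11) -> (9, 110) -> (8, 990) -> (7, 7920) -> (6, 55440) -> (5, 332640) -> (4, 1663200) -> (3, 6652800) -> (2, 19958400) -> (1, 39916800) -> return 39916800

Answer: 39916800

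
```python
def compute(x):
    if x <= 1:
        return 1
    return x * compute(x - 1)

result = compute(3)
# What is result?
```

compute(3) = 3 * 2 * 1 = 6

Answer: 6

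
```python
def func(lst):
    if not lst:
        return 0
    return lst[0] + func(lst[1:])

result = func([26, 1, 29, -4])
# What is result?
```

26 + 1 + 29 + (-4) + 0 = 52

Answer: 52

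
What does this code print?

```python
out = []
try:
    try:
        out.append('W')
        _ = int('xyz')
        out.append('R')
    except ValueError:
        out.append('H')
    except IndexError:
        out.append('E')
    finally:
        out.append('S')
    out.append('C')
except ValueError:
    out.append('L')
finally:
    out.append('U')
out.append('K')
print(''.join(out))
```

Execution trace: 'W' (inner try body) → 'H' (inner except ValueError) → 'S' (inner finally) → 'C' (try body, no exception) → 'U' (finally) → 'K' (after the try/except). Output: WHSCUK

Answer: WHSCUK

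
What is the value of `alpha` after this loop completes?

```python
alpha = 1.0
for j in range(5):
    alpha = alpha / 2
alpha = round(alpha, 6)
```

Halving LR 5 times: 1 / 2^5
`alpha` takes the values: 1.0 → 0.5 → 0.25 → 0.125 → 0.0625 → 0.03125

Answer: 0.03125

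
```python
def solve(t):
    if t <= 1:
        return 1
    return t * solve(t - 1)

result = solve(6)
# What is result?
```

solve(6) = 6 * 5 * 4 * 3 * 2 * 1 = 720

Answer: 720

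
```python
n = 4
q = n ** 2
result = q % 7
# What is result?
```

Trace:
`n = 4` → n = 4
`q = n ** 2` → q = 16
`result = q % 7` → result = 2
So result = 2

Answer: 2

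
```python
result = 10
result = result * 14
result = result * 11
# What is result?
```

Trace:
`result = 10` → result = 10
`result = result * 14` → result = 140
`result = result * 11` → result = 1540
So result = 1540

Answer: 1540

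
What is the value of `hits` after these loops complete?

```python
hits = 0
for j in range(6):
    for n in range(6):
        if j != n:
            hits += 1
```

6² - 6 (exclude diagonal)
`hits` takes the values: 0 → 1 → 2 → 3 → 4 → 5 → 6 → 7 → 8 → 9 → 10 → 11 → 12 → 13 → 14 → 15 → 16 → 17 → 18 → 19 → 20 → 21 → 22 → 23 → 24 → 25 → 26 → 27 → 28 → 29 → 30

Answer: 30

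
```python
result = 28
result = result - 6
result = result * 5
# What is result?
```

Trace:
`result = 28` → result = 28
`result = result - 6` → result = 22
`result = result * 5` → result = 110
So result = 110

Answer: 110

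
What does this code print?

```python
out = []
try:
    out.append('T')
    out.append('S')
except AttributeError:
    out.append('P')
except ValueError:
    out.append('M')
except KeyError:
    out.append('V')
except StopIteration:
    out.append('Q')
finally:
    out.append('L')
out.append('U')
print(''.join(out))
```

Execution trace: 'T' (try body) → 'S' (try body, no exception) → 'L' (finally) → 'U' (after the try/except). Output: TSLU

Answer: TSLU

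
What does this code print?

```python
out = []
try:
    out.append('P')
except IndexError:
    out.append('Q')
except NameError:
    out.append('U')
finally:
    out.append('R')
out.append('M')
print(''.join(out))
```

Execution trace: 'P' (try body, no exception) → 'R' (finally) → 'M' (after the try/except). Output: PRM

Answer: PRM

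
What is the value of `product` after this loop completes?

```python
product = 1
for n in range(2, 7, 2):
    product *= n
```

Product of even numbers 2 to 6
`product` takes the values: 1 → 2 → 8 → 48

Answer: 48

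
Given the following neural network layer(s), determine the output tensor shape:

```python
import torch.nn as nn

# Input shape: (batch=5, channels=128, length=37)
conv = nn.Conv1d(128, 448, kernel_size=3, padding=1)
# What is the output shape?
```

Input: (5, 128, 37) -> Output: (5, 448, 37)

Answer: (5, 448, 37)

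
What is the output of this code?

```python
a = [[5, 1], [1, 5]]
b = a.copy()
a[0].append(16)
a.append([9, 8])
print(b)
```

Key concept: shallow copy with nested lists.
Step by step:
`a = [[5, 1], [1, 5]]` → a = [[5, 1], [1, 5]]
`b = a.copy()` → b = [[5, 1], [1, 5]]
`a[0].append(16)` → a = [[5, 1, 16], [1, 5]]; b = [[5, 1, 16], [1, 5]]
`a.append([9, 8])` → a = [[5, 1, 16], [1, 5], [9, 8]]
`print(b)` → prints [[5, 1, 16], [1, 5]]

Answer: [[5, 1, 16], [1, 5]]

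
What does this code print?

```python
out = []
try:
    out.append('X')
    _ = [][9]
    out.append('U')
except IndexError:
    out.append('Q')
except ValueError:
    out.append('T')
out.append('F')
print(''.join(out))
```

Execution trace: 'X' (try body) → 'Q' (except IndexError) → 'F' (after the try/except). Output: XQF

Answer: XQF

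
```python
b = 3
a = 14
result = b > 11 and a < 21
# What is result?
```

Trace:
`b = 3` → b = 3
`a = 14` → a = 14
`result = b > 11 and a < 21` → result = False
So result = False

Answer: False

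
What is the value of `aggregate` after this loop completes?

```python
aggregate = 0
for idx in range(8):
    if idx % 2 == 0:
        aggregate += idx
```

Sum of even numbers 0 to 7
`aggregate` takes the values: 0 → 2 → 6 → 12

Answer: 12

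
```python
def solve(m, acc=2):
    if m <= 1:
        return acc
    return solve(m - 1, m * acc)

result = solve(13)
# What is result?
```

Accumulator trace (n, acc): (13, 2) -> (12, 26) -> (11, 312) -> (10, 3432) -> (9, 34320) -> (8, 308880) -> (7, 2471040) -> (6, 17297280) -> (5, 103783680) -> (4, 518918400) -> (3, 2075673600) -> (2, 6227020800) -> (1, 12454041600) -> return 12454041600

Answer: 12454041600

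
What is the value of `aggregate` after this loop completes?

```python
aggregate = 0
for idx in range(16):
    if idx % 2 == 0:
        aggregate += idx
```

Sum of even numbers 0 to 15
`aggregate` takes the values: 0 → 2 → 6 → 12 → 20 → 30 → 42 → 56

Answer: 56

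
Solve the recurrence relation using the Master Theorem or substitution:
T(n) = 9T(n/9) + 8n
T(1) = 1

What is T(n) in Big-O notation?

By Master Theorem: a=9, b=9, f(n)=8n. Since log_9(9) = 1 and f(n) = Θ(n^1), Case 2 applies. T(n) = O(n log n).

Answer: O(n log n)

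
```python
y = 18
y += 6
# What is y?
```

Trace:
`y = 18` → y = 18
`y += 6` → y = 24
So y = 24

Answer: 24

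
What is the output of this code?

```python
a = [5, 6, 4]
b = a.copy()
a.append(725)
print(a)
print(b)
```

Key concept: list.copy() creates independent copy.
Step by step:
`a = [5, 6, 4]` → a = [5, 6, 4]
`b = a.copy()` → b = [5, 6, 4]
`a.append(725)` → a = [5, 6, 4, 725]
`print(a)` → prints [5, 6, 4, 725]
`print(b)` → prints [5, 6, 4]

Answer:
[5, 6, 4, 725]
[5, 6, 4]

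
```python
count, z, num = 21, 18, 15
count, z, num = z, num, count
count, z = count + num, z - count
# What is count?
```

Trace:
`count, z, num = 21, 18, 15` → count = 21; z = 18; num = 15
`count, z, num = z, num, count` → count = 18; z = 15; num = 21
`count, z = count + num, z - count` → count = 39; z = -3
So count = 39

Answer: 39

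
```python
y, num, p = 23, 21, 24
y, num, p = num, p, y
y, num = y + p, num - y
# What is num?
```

Trace:
`y, num, p = 23, 21, 24` → y = 23; num = 21; p = 24
`y, num, p = num, p, y` → y = 21; num = 24; p = 23
`y, num = y + p, num - y` → y = 44; num = 3
So num = 3

Answer: 3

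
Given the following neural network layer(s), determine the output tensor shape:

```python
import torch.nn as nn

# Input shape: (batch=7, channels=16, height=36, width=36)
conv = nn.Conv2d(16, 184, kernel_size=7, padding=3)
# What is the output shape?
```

Input: (7, 16, 36, 36) -> Output: (7, 184, 36, 36)

Answer: (7, 184, 36, 36)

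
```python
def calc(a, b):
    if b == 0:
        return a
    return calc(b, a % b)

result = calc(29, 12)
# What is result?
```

calc(29, 12) -> calc(12, 5) -> calc(5, 2) -> calc(2, 1) -> calc(1, 0) -> 1

Answer: 1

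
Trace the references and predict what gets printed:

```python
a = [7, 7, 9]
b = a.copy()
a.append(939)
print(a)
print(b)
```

Key concept: list.copy() creates independent copy.
Step by step:
`a = [7, 7, 9]` → a = [7, 7, 9]
`b = a.copy()` → b = [7, 7, 9]
`a.append(939)` → a = [7, 7, 9, 939]
`print(a)` → prints [7, 7, 9, 939]
`print(b)` → prints [7, 7, 9]

Answer:
[7, 7, 9, 939]
[7, 7, 9]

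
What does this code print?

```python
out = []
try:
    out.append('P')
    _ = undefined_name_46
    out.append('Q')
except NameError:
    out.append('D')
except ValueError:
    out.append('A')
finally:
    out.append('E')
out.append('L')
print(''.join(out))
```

Execution trace: 'P' (try body) → 'D' (except NameError) → 'E' (finally) → 'L' (after the try/except). Output: PDEL

Answer: PDEL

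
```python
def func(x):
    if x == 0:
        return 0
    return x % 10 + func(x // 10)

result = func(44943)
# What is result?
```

Sum of digits of 44943: 3 + 4 + 9 + 4 + 4 = 24

Answer: 24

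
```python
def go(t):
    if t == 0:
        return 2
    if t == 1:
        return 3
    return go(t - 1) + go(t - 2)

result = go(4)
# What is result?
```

Build up from base cases: go(0)=2, go(1)=3, go(2)=5, go(3)=8, go(4)=13

Answer: 13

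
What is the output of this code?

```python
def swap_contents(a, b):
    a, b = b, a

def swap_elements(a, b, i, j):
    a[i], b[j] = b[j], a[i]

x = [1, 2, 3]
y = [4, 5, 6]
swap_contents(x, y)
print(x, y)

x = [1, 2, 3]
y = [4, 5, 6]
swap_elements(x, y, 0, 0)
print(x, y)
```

Key concept: parameter rebinding vs mutation.
Step by step:
`x = [1, 2, 3]` → x = [1, 2, 3]
`y = [4, 5, 6]` → y = [4, 5, 6]
`swap_contents(x, y)` → no visible change to tracked variables
`print(x, y)` → prints [1, 2, 3] [4, 5, 6]
`x = [1, 2, 3]` → x = [1, 2, 3]
`y = [4, 5, 6]` → y = [4, 5, 6]
`swap_elements(x, y, 0, 0)` → x = [4, 2, 3]; y = [1, 5, 6]
`print(x, y)` → prints [4, 2, 3] [1, 5, 6]

Answer:
[1, 2, 3] [4, 5, 6]
[4, 2, 3] [1, 5, 6]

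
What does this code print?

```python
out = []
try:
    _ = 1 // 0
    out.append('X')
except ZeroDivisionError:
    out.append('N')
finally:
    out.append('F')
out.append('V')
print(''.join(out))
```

Execution trace: 'N' (except ZeroDivisionError) → 'F' (finally) → 'V' (after the try/except). Output: NFV

Answer: NFV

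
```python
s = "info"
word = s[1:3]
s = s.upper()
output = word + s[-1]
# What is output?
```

Trace:
`s = "info"` → s = 'info'
`word = s[1:3]` → word = 'nf'
`s = s.upper()` → s = 'INFO'
`output = word + s[-1]` → output = 'nfO'
So output = 'nfO'

Answer: 'nfO'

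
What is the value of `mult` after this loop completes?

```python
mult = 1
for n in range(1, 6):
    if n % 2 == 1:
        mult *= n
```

Product of odd numbers 1 to 5
`mult` takes the values: 1 → 3 → 15

Answer: 15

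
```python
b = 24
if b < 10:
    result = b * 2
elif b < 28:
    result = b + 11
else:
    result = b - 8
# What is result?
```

Trace:
`b = 24` → b = 24
`if b < 10: ...` → b < 10 is False, b < 28 is True → result = 35
So result = 35

Answer: 35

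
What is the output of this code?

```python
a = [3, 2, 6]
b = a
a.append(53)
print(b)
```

Key concept: basic list aliasing.
Step by step:
`a = [3, 2, 6]` → a = [3, 2, 6]
`b = a` → b = [3, 2, 6] (same object as a)
`a.append(53)` → a = [3, 2, 6, 53] (same object as b); b = [3, 2, 6, 53] (same object as a)
`print(b)` → prints [3, 2, 6, 53]

Answer: [3, 2, 6, 53]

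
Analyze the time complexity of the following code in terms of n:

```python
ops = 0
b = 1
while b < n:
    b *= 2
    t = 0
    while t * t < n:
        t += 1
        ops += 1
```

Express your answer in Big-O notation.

Each loop level contributes: log n × √n. Multiplying the contributions gives O(√n log n).

Answer: O(√n log n)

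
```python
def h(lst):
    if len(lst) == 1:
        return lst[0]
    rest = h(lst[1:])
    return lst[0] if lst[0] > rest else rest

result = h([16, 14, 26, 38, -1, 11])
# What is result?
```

Recursive max over [16, 14, 26, 38, -1, 11] = 38

Answer: 38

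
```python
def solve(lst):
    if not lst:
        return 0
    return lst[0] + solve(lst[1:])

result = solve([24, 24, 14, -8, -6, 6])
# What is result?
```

24 + 24 + 14 + (-8) + (-6) + 6 + 0 = 54

Answer: 54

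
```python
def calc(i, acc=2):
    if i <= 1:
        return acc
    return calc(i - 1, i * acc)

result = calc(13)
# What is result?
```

Accumulator trace (n, acc): (13, 2) -> (12, 26) -> (11, 312) -> (10, 3432) -> (9, 34320) -> (8, 308880) -> (7, 2471040) -> (6, 17297280) -> (5, 103783680) -> (4, 518918400) -> (3, 2075673600) -> (2, 6227020800) -> (1, 12454041600) -> return 12454041600

Answer: 12454041600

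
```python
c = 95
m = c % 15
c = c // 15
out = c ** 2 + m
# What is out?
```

Trace:
`c = 95` → c = 95
`m = c % 15` → m = 5
`c = c // 15` → c = 6
`out = c ** 2 + m` → out = 41
So out = 41

Answer: 41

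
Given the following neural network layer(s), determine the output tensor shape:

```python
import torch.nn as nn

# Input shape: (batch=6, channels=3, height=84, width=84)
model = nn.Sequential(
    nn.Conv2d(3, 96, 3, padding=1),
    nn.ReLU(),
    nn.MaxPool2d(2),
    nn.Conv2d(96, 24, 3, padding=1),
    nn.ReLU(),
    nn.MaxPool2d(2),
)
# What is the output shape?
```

Input: (6, 3, 84, 84) -> after first Conv2d: (6, 96, 84, 84) -> after first MaxPool2d: (6, 96, 42, 42) -> after second Conv2d: (6, 24, 42, 42) -> Output: (6, 24, 21, 21)

Answer: (6, 24, 21, 21)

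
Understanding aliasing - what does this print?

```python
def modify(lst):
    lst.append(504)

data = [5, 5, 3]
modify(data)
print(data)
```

Key concept: function modifies passed list.
Step by step:
`data = [5, 5, 3]` → data = [5, 5, 3]
`modify(data)` → data = [5, 5, 3, 504]
`print(data)` → prints [5, 5, 3, 504]

Answer: [5, 5, 3, 504]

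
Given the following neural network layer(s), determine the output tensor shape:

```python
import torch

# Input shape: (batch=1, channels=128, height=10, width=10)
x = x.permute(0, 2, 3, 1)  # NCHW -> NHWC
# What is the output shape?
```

Input: (1, 128, 10, 10) -> Output: (1, 10, 10, 128)

Answer: (1, 10, 10, 128)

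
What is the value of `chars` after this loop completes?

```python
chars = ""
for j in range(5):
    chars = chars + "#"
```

Repeat '#' 5 times
`chars` takes the values: "" → "#" → "##" → "###" → "####" → "#####"

Answer: "#####"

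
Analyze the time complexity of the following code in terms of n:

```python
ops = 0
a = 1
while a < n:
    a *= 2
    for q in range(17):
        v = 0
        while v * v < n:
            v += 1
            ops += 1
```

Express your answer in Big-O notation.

Each loop level contributes: log n × 1 × √n. Multiplying the contributions gives O(√n log n).

Answer: O(√n log n)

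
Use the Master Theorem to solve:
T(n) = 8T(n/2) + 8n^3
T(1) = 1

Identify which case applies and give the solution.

a=8, b=2, f(n)=8n^3. log_2(8) = 3. Since c=3 = 3, Case 2 applies: T(n) = Θ(n^log_b(a) · log n) = O(n^3 log n).

Answer: O(n^3 log n) - Case 2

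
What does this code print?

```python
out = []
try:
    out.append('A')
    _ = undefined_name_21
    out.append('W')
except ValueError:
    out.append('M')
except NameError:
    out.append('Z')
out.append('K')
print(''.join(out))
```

Execution trace: 'A' (try body) → 'Z' (except NameError) → 'K' (after the try/except). Output: AZK

Answer: AZK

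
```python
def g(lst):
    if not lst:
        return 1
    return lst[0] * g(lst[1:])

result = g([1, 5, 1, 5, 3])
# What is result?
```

Product over [1, 5, 1, 5, 3] = 1 * 5 * 1 * 5 * 3 = 75

Answer: 75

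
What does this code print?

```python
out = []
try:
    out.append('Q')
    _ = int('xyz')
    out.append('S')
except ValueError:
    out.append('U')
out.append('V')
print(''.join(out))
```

Execution trace: 'Q' (try body) → 'U' (except ValueError) → 'V' (after the try/except). Output: QUV

Answer: QUV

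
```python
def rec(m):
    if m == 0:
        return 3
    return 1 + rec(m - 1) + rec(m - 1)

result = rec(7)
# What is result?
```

rec(m) = 1 + 2·rec(m-1), rec(0)=3. Closed form: (3+1)·2^7 - 1 = 511.

Answer: 511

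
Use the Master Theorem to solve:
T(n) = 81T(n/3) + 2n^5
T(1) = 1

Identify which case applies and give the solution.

a=81, b=3, f(n)=2n^5. log_3(81) = 4. Since c=5 > 4 and the regularity condition holds (81(n/3)^5 = (81/3^5)n^5 with 81/3^5 < 1), Case 3 applies: T(n) = Θ(f(n)) = O(n^5).

Answer: O(n^5) - Case 3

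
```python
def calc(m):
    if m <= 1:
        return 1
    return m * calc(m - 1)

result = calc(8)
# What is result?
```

calc(8) = 8 * 7 * 6 * 5 * 4 * 3 * 2 * 1 = 40320

Answer: 40320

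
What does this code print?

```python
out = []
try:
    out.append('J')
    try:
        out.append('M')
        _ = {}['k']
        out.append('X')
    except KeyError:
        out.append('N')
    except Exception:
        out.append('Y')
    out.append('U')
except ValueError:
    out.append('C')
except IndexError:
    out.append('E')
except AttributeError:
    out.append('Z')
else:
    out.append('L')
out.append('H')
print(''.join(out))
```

Execution trace: 'J' (try body) → 'M' (inner try body) → 'N' (inner except KeyError) → 'U' (try body, no exception) → 'L' (else) → 'H' (after the try/except). Output: JMNULH

Answer: JMNULH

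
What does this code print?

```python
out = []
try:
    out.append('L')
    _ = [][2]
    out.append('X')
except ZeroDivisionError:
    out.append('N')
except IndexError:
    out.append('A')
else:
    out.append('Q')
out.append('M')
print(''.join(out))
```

Execution trace: 'L' (try body) → 'A' (except IndexError) → 'M' (after the try/except). Output: LAM

Answer: LAM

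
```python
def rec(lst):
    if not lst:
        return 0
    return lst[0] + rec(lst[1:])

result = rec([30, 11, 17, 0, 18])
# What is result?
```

30 + 11 + 17 + 0 + 18 + 0 = 76

Answer: 76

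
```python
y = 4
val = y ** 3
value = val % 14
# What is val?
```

Trace:
`y = 4` → y = 4
`val = y ** 3` → val = 64
`value = val % 14` → value = 8
So val = 64

Answer: 64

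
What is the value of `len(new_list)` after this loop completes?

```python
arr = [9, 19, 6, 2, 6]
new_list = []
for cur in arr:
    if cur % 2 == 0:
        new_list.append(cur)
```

Count even numbers in [9, 19, 6, 2, 6]
`new_list` takes the values: [] → [6] → [6, 2] → [6, 2, 6]
So `len(new_list)` = 3

Answer: 3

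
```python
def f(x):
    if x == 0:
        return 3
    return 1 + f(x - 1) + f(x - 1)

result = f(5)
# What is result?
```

f(x) = 1 + 2·f(x-1), f(0)=3. Closed form: (3+1)·2^5 - 1 = 127.

Answer: 127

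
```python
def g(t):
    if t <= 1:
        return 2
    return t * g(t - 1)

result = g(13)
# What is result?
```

g(13) = 13 * 12 * 11 * 10 * 9 * 8 * 7 * 6 * 5 * 4 * 3 * 2 * 2 = 12454041600

Answer: 12454041600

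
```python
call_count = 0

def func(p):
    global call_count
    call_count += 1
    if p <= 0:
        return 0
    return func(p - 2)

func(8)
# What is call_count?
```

Linear recursion stepping by 2: 5 calls from p=8 down to ≤0.

Answer: 5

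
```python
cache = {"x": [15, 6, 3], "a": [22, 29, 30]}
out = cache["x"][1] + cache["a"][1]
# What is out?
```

Trace:
`cache = {"x": [15, 6, 3], "a": [22, 29, 30]}` → cache = {'x': [15, 6, 3], 'a': [22, 29, 30]}
`out = cache["x"][1] + cache["a"][1]` → out = 35
So out = 35

Answer: 35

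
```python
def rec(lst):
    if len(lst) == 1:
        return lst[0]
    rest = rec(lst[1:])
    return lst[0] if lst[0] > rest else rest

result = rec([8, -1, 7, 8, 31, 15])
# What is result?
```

Recursive max over [8, -1, 7, 8, 31, 15] = 31

Answer: 31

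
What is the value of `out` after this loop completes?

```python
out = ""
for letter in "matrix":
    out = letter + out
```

Reverse 'matrix'
`out` takes the values: "" → "m" → "am" → "tam" → "rtam" → "irtam" → "xirtam"

Answer: "xirtam"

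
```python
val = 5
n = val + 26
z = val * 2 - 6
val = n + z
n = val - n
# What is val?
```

Trace:
`val = 5` → val = 5
`n = val + 26` → n = 31
`z = val * 2 - 6` → z = 4
`val = n + z` → val = 35
`n = val - n` → n = 4
So val = 35

Answer: 35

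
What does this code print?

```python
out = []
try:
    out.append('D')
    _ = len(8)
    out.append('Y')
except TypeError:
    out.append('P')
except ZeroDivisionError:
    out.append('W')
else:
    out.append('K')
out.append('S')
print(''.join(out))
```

Execution trace: 'D' (try body) → 'P' (except TypeError) → 'S' (after the try/except). Output: DPS

Answer: DPS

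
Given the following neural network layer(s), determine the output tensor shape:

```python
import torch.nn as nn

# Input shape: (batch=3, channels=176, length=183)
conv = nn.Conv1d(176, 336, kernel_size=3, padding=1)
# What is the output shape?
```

Input: (3, 176, 183) -> Output: (3, 336, 183)

Answer: (3, 336, 183)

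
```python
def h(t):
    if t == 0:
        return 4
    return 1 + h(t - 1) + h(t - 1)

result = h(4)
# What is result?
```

h(t) = 1 + 2·h(t-1), h(0)=4. Closed form: (4+1)·2^4 - 1 = 79.

Answer: 79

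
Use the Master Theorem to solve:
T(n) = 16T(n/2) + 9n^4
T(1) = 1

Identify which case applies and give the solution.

a=16, b=2, f(n)=9n^4. log_2(16) = 4. Since c=4 = 4, Case 2 applies: T(n) = Θ(n^log_b(a) · log n) = O(n^4 log n).

Answer: O(n^4 log n) - Case 2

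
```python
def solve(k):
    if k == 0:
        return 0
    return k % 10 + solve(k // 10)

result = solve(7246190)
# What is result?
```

Sum of digits of 7246190: 0 + 9 + 1 + 6 + 4 + 2 + 7 = 29

Answer: 29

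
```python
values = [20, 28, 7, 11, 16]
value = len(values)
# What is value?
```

Trace:
`values = [20, 28, 7, 11, 16]` → values = [20, 28, 7, 11, 16]
`value = len(values)` → value = 5
So value = 5

Answer: 5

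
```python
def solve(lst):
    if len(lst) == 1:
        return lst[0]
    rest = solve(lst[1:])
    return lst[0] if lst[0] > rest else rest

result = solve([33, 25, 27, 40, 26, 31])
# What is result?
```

Recursive max over [33, 25, 27, 40, 26, 31] = 40

Answer: 40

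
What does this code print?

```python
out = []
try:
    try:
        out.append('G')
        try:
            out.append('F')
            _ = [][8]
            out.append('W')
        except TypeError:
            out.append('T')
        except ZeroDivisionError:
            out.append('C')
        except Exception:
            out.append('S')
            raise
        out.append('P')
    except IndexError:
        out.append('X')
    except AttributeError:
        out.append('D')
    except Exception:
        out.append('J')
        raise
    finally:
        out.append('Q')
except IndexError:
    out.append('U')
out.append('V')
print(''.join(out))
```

Execution trace: 'G' (try body) → 'F' (inner try body) → 'S' (inner except Exception) → 'X' (except IndexError) → 'Q' (finally) → 'V' (after the try/except). Output: GFSXQV

Answer: GFSXQV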